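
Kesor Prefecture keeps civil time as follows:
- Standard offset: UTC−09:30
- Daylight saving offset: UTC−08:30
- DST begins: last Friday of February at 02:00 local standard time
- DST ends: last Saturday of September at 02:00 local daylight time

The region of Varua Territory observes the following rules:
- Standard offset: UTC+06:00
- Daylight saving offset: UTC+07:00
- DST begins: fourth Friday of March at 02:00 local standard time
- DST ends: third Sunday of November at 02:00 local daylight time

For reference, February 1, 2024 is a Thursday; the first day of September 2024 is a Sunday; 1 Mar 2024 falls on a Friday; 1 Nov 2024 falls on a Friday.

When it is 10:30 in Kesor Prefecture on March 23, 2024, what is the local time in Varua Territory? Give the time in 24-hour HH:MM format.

1 February 2024 is a Thursday, so Fridays fall on 2, 9, 16, 23; the last is February 23.
1 September 2024 is a Sunday, so Saturdays fall on 7, 14, 21, 28; the last is September 28.
Daylight saving runs 23 February – 28 September; March 23, 2024 is inside that window, so Kesor Prefecture is at UTC−08:30.
10:30 Kesor Prefecture + 8h30m = 19:00 UTC.
1 March 2024 is a Friday, so the first Friday is March 1 and the fourth is March 22.
1 November 2024 is a Friday, so the first Sunday is November 3 and the third is November 17.
At the standard offset (UTC+06:00), 19:00 UTC + 6h = 01:00 Varua Territory standard time (rolling into the next day, 24 March 2024).
The standard-time date in Varua Territory, March 24, 2024, lies within the daylight-saving period (22 March – 17 November), so Varua Territory is on daylight time, UTC+07:00.
19:00 UTC + 7h = 02:00 Varua Territory (rolling into the next day, 24 March 2024).

02:00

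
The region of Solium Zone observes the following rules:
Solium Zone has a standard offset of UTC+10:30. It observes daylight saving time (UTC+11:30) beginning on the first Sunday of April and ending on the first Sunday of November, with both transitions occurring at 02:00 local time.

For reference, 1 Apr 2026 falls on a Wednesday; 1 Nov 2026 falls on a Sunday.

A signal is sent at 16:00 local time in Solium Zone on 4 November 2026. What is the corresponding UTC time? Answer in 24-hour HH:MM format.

05:30

1 April 2026 is a Wednesday, so the first Sunday is April 5.
1 November 2026 is a Sunday, so the first Sunday is November 1.
Daylight saving runs 5 April – 1 November; 4 November 2026 is outside that window, so Solium Zone is on standard time at UTC+10:30.
16:00 local − 10h30m = 05:30 UTC.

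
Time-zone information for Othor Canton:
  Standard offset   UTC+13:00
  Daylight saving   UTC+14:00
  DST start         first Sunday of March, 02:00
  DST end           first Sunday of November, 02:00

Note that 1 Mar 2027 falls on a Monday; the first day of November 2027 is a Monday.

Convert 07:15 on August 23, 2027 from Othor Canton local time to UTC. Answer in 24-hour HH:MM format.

17:15

1 March 2027 is a Monday, so the first Sunday is March 7.
1 November 2027 is a Monday, so the first Sunday is November 7.
August 23, 2027 lies within the daylight-saving period (7 March – 7 November), so Othor Canton is on daylight time, UTC+14:00.
07:15 local − 14h = 17:15 UTC (rolling into the previous day, 22 August 2027).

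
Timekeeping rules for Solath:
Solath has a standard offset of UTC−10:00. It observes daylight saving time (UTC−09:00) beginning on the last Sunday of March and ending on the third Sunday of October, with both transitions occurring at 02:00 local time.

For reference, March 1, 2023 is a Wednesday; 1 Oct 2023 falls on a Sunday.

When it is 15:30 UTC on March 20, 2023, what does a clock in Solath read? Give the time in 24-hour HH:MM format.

05:30

1 March 2023 is a Wednesday, so Sundays fall on 5, 12, 19, 26; the last is March 26.
1 October 2023 is a Sunday, so the first Sunday is October 1 and the third is October 15.
At the standard offset (UTC−10:00), 15:30 UTC − 10h = 05:30 Solath standard time.
The standard-time date in Solath, March 20, 2023, does not fall between 26 March and 15 October, so daylight saving is not in effect and Solath is at UTC−10:00.
15:30 UTC − 10h = 05:30 local.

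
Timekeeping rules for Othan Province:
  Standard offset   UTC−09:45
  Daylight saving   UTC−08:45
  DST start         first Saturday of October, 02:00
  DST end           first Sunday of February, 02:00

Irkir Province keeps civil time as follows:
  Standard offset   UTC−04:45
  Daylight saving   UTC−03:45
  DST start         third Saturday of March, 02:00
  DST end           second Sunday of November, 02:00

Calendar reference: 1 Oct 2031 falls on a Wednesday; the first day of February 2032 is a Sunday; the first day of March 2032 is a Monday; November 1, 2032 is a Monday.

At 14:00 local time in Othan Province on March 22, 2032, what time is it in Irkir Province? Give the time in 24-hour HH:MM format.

1 October 2031 is a Wednesday, so the first Saturday is October 4.
1 February 2032 is a Sunday, so the first Sunday is February 1.
Daylight saving runs 4 October 2031 – 1 February 2032; March 22, 2032 is outside that window, so Othan Province is on standard time at UTC−09:45.
14:00 Othan Province + 9h45m = 23:45 UTC.
1 March 2032 is a Monday, so the first Saturday is March 6 and the third is March 20.
1 November 2032 is a Monday, so the first Sunday is November 7 and the second is November 14.
At the standard offset (UTC−04:45), 23:45 UTC − 4h45m = 19:00 Irkir Province standard time.
The standard-time date in Irkir Province, March 22, 2032, lies within the daylight-saving period (20 March – 14 November), so Irkir Province is on daylight time, UTC−03:45.
23:45 UTC − 3h45m = 20:00 Irkir Province.

20:00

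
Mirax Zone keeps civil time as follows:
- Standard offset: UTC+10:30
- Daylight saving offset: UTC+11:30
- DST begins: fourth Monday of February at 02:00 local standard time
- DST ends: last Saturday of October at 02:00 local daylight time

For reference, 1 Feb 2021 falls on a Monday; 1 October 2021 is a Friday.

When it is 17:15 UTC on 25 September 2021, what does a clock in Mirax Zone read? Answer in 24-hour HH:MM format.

1 February 2021 is a Monday, so the first Monday is February 1 and the fourth is February 22.
1 October 2021 is a Friday, so Saturdays fall on 2, 9, 16, 23, 30; the last is October 30.
At the standard offset (UTC+10:30), 17:15 UTC + 10h30m = 03:45 Mirax Zone standard time (rolling into the next day, 26 September 2021).
The standard-time date in Mirax Zone, 26 September 2021, falls between 22 February and 30 October, so daylight saving is in effect and Mirax Zone is at UTC+11:30.
17:15 UTC + 11h30m = 04:45 local (rolling into the next day, 26 September 2021).

04:45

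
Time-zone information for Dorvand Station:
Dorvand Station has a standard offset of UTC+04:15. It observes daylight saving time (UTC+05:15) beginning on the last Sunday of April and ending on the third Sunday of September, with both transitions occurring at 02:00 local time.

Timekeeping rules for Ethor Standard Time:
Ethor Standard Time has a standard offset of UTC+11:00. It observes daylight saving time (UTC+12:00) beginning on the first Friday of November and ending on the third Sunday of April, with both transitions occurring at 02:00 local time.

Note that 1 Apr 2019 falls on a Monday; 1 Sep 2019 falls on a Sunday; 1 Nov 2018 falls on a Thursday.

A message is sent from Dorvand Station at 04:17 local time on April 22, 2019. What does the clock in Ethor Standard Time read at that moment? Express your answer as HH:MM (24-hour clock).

1 April 2019 is a Monday, so Sundays fall on 7, 14, 21, 28; the last is April 28.
1 September 2019 is a Sunday, so the first Sunday is September 1 and the third is September 15.
Daylight saving runs 28 April – 15 September; April 22, 2019 is outside that window, so Dorvand Station is on standard time at UTC+04:15.
04:17 Dorvand Station − 4h15m = 00:02 UTC.
1 November 2018 is a Thursday, so the first Friday is November 2.
1 April 2019 is a Monday, so the first Sunday is April 7 and the third is April 21.
At the standard offset (UTC+11:00), 00:02 UTC + 11h = 11:02 Ethor Standard Time standard time.
The standard-time date in Ethor Standard Time, April 22, 2019, is outside the daylight-saving period (2 November 2018 – 21 April 2019), so Ethor Standard Time is on standard time, UTC+11:00.
00:02 UTC + 11h = 11:02 Ethor Standard Time.

11:02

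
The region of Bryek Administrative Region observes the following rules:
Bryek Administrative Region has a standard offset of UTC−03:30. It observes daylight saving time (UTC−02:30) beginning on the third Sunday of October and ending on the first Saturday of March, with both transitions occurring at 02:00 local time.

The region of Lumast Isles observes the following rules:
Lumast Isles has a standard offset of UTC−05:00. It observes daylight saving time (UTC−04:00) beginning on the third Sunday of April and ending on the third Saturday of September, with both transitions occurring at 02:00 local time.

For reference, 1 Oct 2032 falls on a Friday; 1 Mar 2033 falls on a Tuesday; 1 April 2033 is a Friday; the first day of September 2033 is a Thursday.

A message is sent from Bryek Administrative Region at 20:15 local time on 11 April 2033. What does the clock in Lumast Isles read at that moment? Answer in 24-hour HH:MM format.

18:45

1 October 2032 is a Friday, so the first Sunday is October 3 and the third is October 17.
1 March 2033 is a Tuesday, so the first Saturday is March 5.
11 April 2033 is outside the daylight-saving period (17 October 2032 – 5 March 2033), so Bryek Administrative Region is on standard time, UTC−03:30.
20:15 Bryek Administrative Region + 3h30m = 23:45 UTC.
1 April 2033 is a Friday, so the first Sunday is April 3 and the third is April 17.
1 September 2033 is a Thursday, so the first Saturday is September 3 and the third is September 17.
At the standard offset (UTC−05:00), 23:45 UTC − 5h = 18:45 Lumast Isles standard time.
Daylight saving runs 17 April – 17 September; the standard-time date in Lumast Isles, 11 April 2033, is outside that window, so Lumast Isles is on standard time at UTC−05:00.
23:45 UTC − 5h = 18:45 Lumast Isles.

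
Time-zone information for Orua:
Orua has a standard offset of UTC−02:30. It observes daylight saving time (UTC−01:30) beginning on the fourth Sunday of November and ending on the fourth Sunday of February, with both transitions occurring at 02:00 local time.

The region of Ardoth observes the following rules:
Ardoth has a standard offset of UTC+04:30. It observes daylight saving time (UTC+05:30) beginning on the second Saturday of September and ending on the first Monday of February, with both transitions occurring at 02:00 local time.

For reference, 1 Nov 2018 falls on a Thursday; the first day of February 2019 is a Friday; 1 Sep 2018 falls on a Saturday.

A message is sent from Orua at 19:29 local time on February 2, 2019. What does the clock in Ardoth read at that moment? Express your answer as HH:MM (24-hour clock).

1 November 2018 is a Thursday, so the first Sunday is November 4 and the fourth is November 25.
1 February 2019 is a Friday, so the first Sunday is February 3 and the fourth is February 24.
February 2, 2019 falls between 25 November 2018 and 24 February 2019, so daylight saving is in effect and Orua is at UTC−01:30.
19:29 Orua + 1h30m = 20:59 UTC.
1 September 2018 is a Saturday, so the first Saturday is September 1 and the second is September 8.
1 February 2019 is a Friday, so the first Monday is February 4.
At the standard offset (UTC+04:30), 20:59 UTC + 4h30m = 01:29 Ardoth standard time (rolling into the next day, 3 February 2019).
The standard-time date in Ardoth, February 3, 2019, falls between 8 September 2018 and 4 February 2019, so daylight saving is in effect and Ardoth is at UTC+05:30.
20:59 UTC + 5h30m = 02:29 Ardoth (rolling into the next day, 3 February 2019).

02:29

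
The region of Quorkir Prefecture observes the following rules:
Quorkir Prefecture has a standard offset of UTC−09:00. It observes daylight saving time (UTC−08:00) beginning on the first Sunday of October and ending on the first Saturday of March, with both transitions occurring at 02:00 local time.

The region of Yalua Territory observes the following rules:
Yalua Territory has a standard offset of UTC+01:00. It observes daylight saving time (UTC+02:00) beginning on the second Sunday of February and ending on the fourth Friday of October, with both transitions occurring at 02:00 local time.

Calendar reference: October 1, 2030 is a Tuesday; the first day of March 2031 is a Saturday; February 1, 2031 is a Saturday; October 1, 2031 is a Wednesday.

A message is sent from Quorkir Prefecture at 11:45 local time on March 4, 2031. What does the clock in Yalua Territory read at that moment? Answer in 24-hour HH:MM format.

1 October 2030 is a Tuesday, so the first Sunday is October 6.
1 March 2031 is a Saturday, so the first Saturday is March 1.
March 4, 2031 is outside the daylight-saving period (6 October 2030 – 1 March 2031), so Quorkir Prefecture is on standard time, UTC−09:00.
11:45 Quorkir Prefecture + 9h = 20:45 UTC.
1 February 2031 is a Saturday, so the first Sunday is February 2 and the second is February 9.
1 October 2031 is a Wednesday, so the first Friday is October 3 and the fourth is October 24.
At the standard offset (UTC+01:00), 20:45 UTC + 1h = 21:45 Yalua Territory standard time.
The standard-time date in Yalua Territory, March 4, 2031, falls between 9 February and 24 October, so daylight saving is in effect and Yalua Territory is at UTC+02:00.
20:45 UTC + 2h = 22:45 Yalua Territory.

22:45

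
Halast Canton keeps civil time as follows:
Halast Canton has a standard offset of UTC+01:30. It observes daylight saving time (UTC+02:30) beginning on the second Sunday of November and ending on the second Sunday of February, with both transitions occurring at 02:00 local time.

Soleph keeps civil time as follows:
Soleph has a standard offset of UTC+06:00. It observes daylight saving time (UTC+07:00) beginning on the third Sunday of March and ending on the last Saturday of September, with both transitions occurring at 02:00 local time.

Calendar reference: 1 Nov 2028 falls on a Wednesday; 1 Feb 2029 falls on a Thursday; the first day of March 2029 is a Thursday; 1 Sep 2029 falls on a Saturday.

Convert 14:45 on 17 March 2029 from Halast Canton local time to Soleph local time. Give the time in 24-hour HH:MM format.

19:15

1 November 2028 is a Wednesday, so the first Sunday is November 5 and the second is November 12.
1 February 2029 is a Thursday, so the first Sunday is February 4 and the second is February 11.
Daylight saving runs 12 November 2028 – 11 February 2029; 17 March 2029 is outside that window, so Halast Canton is on standard time at UTC+01:30.
14:45 Halast Canton − 1h30m = 13:15 UTC.
1 March 2029 is a Thursday, so the first Sunday is March 4 and the third is March 18.
1 September 2029 is a Saturday, so Saturdays fall on 1, 8, 15, 22, 29; the last is September 29.
At the standard offset (UTC+06:00), 13:15 UTC + 6h = 19:15 Soleph standard time.
The standard-time date in Soleph, 17 March 2029, does not fall between 18 March and 29 September, so daylight saving is not in effect and Soleph is at UTC+06:00.
13:15 UTC + 6h = 19:15 Soleph.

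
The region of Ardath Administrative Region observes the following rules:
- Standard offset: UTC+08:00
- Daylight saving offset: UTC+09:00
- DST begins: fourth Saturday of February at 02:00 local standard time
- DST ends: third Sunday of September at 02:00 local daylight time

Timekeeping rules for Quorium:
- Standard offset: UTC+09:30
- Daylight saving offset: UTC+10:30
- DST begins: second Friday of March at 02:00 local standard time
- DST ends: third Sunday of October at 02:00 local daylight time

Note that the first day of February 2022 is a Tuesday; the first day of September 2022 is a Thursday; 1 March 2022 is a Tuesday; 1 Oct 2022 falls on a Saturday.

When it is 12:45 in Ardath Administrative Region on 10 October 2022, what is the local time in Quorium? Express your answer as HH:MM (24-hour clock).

15:15

1 February 2022 is a Tuesday, so the first Saturday is February 5 and the fourth is February 26.
1 September 2022 is a Thursday, so the first Sunday is September 4 and the third is September 18.
10 October 2022 is outside the daylight-saving period (26 February – 18 September), so Ardath Administrative Region is on standard time, UTC+08:00.
12:45 Ardath Administrative Region − 8h = 04:45 UTC.
1 March 2022 is a Tuesday, so the first Friday is March 4 and the second is March 11.
1 October 2022 is a Saturday, so the first Sunday is October 2 and the third is October 16.
At the standard offset (UTC+09:30), 04:45 UTC + 9h30m = 14:15 Quorium standard time.
The standard-time date in Quorium, 10 October 2022, lies within the daylight-saving period (11 March – 16 October), so Quorium is on daylight time, UTC+10:30.
04:45 UTC + 10h30m = 15:15 Quorium.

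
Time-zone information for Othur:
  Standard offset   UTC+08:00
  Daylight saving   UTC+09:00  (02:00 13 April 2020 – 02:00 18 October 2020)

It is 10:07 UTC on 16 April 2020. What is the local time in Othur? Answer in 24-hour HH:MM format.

19:07

At the standard offset (UTC+08:00), 10:07 UTC + 8h = 18:07 Othur standard time.
Daylight saving runs 13 April – 18 October; the standard-time date in Othur, 16 April 2020, is inside that window, so Othur is at UTC+09:00.
10:07 UTC + 9h = 19:07 local.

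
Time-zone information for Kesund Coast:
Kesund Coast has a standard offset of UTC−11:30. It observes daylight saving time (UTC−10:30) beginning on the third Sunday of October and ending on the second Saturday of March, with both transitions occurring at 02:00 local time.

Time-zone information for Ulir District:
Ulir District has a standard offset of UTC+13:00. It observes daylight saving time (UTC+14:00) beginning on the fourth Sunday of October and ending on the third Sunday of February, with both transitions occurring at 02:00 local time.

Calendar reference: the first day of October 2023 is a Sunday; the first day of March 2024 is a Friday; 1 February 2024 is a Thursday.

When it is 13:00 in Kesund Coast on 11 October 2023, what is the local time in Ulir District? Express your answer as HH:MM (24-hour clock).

1 October 2023 is a Sunday, so the first Sunday is October 1 and the third is October 15.
1 March 2024 is a Friday, so the first Saturday is March 2 and the second is March 9.
11 October 2023 does not fall between 15 October 2023 and 9 March 2024, so daylight saving is not in effect and Kesund Coast is at UTC−11:30.
13:00 Kesund Coast + 11h30m = 00:30 UTC (rolling into the next day, 12 October 2023).
1 October 2023 is a Sunday, so the first Sunday is October 1 and the fourth is October 22.
1 February 2024 is a Thursday, so the first Sunday is February 4 and the third is February 18.
At the standard offset (UTC+13:00), 00:30 UTC + 13h = 13:30 Ulir District standard time.
The standard-time date in Ulir District, 12 October 2023, does not fall between 22 October 2023 and 18 February 2024, so daylight saving is not in effect and Ulir District is at UTC+13:00.
00:30 UTC + 13h = 13:30 Ulir District.

13:30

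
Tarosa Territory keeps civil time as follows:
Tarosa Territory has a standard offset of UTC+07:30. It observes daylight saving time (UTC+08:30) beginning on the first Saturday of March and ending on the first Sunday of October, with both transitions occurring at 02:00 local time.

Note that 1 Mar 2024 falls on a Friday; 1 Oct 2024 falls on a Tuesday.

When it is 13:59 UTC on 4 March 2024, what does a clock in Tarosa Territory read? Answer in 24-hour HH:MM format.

1 March 2024 is a Friday, so the first Saturday is March 2.
1 October 2024 is a Tuesday, so the first Sunday is October 6.
At the standard offset (UTC+07:30), 13:59 UTC + 7h30m = 21:29 Tarosa Territory standard time.
The standard-time date in Tarosa Territory, 4 March 2024, falls between 2 March and 6 October, so daylight saving is in effect and Tarosa Territory is at UTC+08:30.
13:59 UTC + 8h30m = 22:29 local.

22:29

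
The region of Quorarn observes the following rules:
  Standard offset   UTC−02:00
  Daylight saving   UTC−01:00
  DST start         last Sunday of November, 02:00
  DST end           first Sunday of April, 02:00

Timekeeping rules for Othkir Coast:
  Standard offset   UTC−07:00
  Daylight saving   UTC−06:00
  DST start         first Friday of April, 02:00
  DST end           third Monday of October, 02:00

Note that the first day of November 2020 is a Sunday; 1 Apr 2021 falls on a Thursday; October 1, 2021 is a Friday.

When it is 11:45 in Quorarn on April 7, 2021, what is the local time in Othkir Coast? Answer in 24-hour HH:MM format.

07:45

1 November 2020 is a Sunday, so Sundays fall on 1, 8, 15, 22, 29; the last is November 29.
1 April 2021 is a Thursday, so the first Sunday is April 4.
Daylight saving runs 29 November 2020 – 4 April 2021; April 7, 2021 is outside that window, so Quorarn is on standard time at UTC−02:00.
11:45 Quorarn + 2h = 13:45 UTC.
1 April 2021 is a Thursday, so the first Friday is April 2.
1 October 2021 is a Friday, so the first Monday is October 4 and the third is October 18.
At the standard offset (UTC−07:00), 13:45 UTC − 7h = 06:45 Othkir Coast standard time.
Daylight saving runs 2 April – 18 October; the standard-time date in Othkir Coast, April 7, 2021, is inside that window, so Othkir Coast is at UTC−06:00.
13:45 UTC − 6h = 07:45 Othkir Coast.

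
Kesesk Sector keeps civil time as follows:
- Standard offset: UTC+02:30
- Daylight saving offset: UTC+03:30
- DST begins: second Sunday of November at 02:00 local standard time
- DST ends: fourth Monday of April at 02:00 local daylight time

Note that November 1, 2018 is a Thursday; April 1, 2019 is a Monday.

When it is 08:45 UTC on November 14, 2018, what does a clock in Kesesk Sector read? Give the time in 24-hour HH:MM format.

1 November 2018 is a Thursday, so the first Sunday is November 4 and the second is November 11.
1 April 2019 is a Monday, so the first Monday is April 1 and the fourth is April 22.
At the standard offset (UTC+02:30), 08:45 UTC + 2h30m = 11:15 Kesesk Sector standard time.
Daylight saving runs 11 November 2018 – 22 April 2019; the standard-time date in Kesesk Sector, November 14, 2018, is inside that window, so Kesesk Sector is at UTC+03:30.
08:45 UTC + 3h30m = 12:15 local.

12:15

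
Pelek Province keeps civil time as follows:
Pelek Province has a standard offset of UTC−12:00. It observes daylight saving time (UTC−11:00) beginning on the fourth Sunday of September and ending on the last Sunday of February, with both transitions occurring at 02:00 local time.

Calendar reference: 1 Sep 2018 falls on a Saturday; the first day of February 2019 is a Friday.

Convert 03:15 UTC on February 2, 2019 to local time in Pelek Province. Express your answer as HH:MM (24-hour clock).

16:15

1 September 2018 is a Saturday, so the first Sunday is September 2 and the fourth is September 23.
1 February 2019 is a Friday, so Sundays fall on 3, 10, 17, 24; the last is February 24.
At the standard offset (UTC−12:00), 03:15 UTC − 12h = 15:15 Pelek Province standard time (rolling into the previous day, 1 February 2019).
Daylight saving runs 23 September 2018 – 24 February 2019; the standard-time date in Pelek Province, February 1, 2019, is inside that window, so Pelek Province is at UTC−11:00.
03:15 UTC − 11h = 16:15 local (rolling into the previous day, 1 February 2019).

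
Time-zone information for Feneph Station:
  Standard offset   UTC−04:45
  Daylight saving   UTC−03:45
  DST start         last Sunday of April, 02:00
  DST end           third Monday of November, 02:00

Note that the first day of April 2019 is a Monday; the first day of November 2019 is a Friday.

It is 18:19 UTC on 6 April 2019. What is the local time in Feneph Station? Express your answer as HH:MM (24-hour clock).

13:34

1 April 2019 is a Monday, so Sundays fall on 7, 14, 21, 28; the last is April 28.
1 November 2019 is a Friday, so the first Monday is November 4 and the third is November 18.
At the standard offset (UTC−04:45), 18:19 UTC − 4h45m = 13:34 Feneph Station standard time.
The standard-time date in Feneph Station, 6 April 2019, is outside the daylight-saving period (28 April – 18 November), so Feneph Station is on standard time, UTC−04:45.
18:19 UTC − 4h45m = 13:34 local.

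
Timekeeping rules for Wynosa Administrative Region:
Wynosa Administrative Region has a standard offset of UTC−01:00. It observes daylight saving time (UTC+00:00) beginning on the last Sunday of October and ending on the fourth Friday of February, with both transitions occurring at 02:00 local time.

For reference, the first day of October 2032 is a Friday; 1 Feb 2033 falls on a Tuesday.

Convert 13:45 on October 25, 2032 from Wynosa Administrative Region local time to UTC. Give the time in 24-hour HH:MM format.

1 October 2032 is a Friday, so Sundays fall on 3, 10, 17, 24, 31; the last is October 31.
1 February 2033 is a Tuesday, so the first Friday is February 4 and the fourth is February 25.
Daylight saving runs 31 October 2032 – 25 February 2033; October 25, 2032 is outside that window, so Wynosa Administrative Region is on standard time at UTC−01:00.
13:45 local + 1h = 14:45 UTC.

14:45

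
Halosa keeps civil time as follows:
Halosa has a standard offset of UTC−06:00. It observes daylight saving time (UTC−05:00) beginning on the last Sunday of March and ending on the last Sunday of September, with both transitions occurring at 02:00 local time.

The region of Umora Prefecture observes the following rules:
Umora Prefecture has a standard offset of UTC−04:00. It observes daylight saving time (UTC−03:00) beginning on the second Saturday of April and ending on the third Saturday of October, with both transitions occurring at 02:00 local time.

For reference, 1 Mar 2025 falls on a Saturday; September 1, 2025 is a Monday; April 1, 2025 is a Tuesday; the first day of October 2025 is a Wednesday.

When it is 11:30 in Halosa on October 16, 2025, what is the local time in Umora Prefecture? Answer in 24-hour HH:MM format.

1 March 2025 is a Saturday, so Sundays fall on 2, 9, 16, 23, 30; the last is March 30.
1 September 2025 is a Monday, so Sundays fall on 7, 14, 21, 28; the last is September 28.
October 16, 2025 does not fall between 30 March and 28 September, so daylight saving is not in effect and Halosa is at UTC−06:00.
11:30 Halosa + 6h = 17:30 UTC.
1 April 2025 is a Tuesday, so the first Saturday is April 5 and the second is April 12.
1 October 2025 is a Wednesday, so the first Saturday is October 4 and the third is October 18.
At the standard offset (UTC−04:00), 17:30 UTC − 4h = 13:30 Umora Prefecture standard time.
Daylight saving runs 12 April – 18 October; the standard-time date in Umora Prefecture, October 16, 2025, is inside that window, so Umora Prefecture is at UTC−03:00.
17:30 UTC − 3h = 14:30 Umora Prefecture.

14:30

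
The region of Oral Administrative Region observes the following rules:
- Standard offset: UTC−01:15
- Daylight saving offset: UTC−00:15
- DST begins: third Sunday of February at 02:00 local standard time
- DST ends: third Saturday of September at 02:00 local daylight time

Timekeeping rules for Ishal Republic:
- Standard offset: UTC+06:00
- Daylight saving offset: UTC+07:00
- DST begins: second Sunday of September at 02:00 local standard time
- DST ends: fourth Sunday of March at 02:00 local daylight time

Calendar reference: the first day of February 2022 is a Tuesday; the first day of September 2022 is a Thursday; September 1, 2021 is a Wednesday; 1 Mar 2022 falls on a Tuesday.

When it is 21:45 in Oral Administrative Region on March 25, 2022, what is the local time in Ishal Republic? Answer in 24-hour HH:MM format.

05:00

1 February 2022 is a Tuesday, so the first Sunday is February 6 and the third is February 20.
1 September 2022 is a Thursday, so the first Saturday is September 3 and the third is September 17.
Daylight saving runs 20 February – 17 September; March 25, 2022 is inside that window, so Oral Administrative Region is at UTC−00:15.
21:45 Oral Administrative Region + 0h15m = 22:00 UTC.
1 September 2021 is a Wednesday, so the first Sunday is September 5 and the second is September 12.
1 March 2022 is a Tuesday, so the first Sunday is March 6 and the fourth is March 27.
At the standard offset (UTC+06:00), 22:00 UTC + 6h = 04:00 Ishal Republic standard time (rolling into the next day, 26 March 2022).
The standard-time date in Ishal Republic, March 26, 2022, falls between 12 September 2021 and 27 March 2022, so daylight saving is in effect and Ishal Republic is at UTC+07:00.
22:00 UTC + 7h = 05:00 Ishal Republic (rolling into the next day, 26 March 2022).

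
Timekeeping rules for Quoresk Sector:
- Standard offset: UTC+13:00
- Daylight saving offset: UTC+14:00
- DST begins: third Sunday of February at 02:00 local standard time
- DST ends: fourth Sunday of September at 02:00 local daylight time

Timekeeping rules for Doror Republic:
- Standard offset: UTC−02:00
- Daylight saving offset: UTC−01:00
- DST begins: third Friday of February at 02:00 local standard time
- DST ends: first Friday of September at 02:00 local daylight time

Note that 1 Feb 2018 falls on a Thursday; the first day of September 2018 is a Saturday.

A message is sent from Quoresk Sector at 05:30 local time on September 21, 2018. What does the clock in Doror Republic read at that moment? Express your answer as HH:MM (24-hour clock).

1 February 2018 is a Thursday, so the first Sunday is February 4 and the third is February 18.
1 September 2018 is a Saturday, so the first Sunday is September 2 and the fourth is September 23.
September 21, 2018 falls between 18 February and 23 September, so daylight saving is in effect and Quoresk Sector is at UTC+14:00.
05:30 Quoresk Sector − 14h = 15:30 UTC (rolling into the previous day, 20 September 2018).
1 February 2018 is a Thursday, so the first Friday is February 2 and the third is February 16.
1 September 2018 is a Saturday, so the first Friday is September 7.
At the standard offset (UTC−02:00), 15:30 UTC − 2h = 13:30 Doror Republic standard time.
The standard-time date in Doror Republic, September 20, 2018, does not fall between 16 February and 7 September, so daylight saving is not in effect and Doror Republic is at UTC−02:00.
15:30 UTC − 2h = 13:30 Doror Republic.

13:30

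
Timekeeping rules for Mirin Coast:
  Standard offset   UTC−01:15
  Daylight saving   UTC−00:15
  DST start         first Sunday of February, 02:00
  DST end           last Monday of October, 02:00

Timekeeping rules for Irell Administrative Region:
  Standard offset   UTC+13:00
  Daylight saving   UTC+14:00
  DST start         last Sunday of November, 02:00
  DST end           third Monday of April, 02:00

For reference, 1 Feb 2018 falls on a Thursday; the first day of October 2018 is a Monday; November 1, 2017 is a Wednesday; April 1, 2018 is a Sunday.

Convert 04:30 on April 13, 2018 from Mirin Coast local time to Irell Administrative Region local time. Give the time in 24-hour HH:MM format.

1 February 2018 is a Thursday, so the first Sunday is February 4.
1 October 2018 is a Monday, so Mondays fall on 1, 8, 15, 22, 29; the last is October 29.
April 13, 2018 lies within the daylight-saving period (4 February – 29 October), so Mirin Coast is on daylight time, UTC−00:15.
04:30 Mirin Coast + 0h15m = 04:45 UTC.
1 November 2017 is a Wednesday, so Sundays fall on 5, 12, 19, 26; the last is November 26.
1 April 2018 is a Sunday, so the first Monday is April 2 and the third is April 16.
At the standard offset (UTC+13:00), 04:45 UTC + 13h = 17:45 Irell Administrative Region standard time.
Daylight saving runs 26 November 2017 – 16 April 2018; the standard-time date in Irell Administrative Region, April 13, 2018, is inside that window, so Irell Administrative Region is at UTC+14:00.
04:45 UTC + 14h = 18:45 Irell Administrative Region.

18:45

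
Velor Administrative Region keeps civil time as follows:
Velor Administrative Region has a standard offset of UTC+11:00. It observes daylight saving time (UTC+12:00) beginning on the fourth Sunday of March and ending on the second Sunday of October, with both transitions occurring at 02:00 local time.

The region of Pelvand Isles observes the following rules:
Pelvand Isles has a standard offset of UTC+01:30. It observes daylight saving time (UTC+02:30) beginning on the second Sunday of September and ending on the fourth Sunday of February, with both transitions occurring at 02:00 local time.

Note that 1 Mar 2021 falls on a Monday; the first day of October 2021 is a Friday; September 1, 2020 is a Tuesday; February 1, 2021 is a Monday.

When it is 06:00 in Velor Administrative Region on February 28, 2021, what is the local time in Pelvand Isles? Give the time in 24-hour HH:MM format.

1 March 2021 is a Monday, so the first Sunday is March 7 and the fourth is March 28.
1 October 2021 is a Friday, so the first Sunday is October 3 and the second is October 10.
February 28, 2021 does not fall between 28 March and 10 October, so daylight saving is not in effect and Velor Administrative Region is at UTC+11:00.
06:00 Velor Administrative Region − 11h = 19:00 UTC (rolling into the previous day, 27 February 2021).
1 September 2020 is a Tuesday, so the first Sunday is September 6 and the second is September 13.
1 February 2021 is a Monday, so the first Sunday is February 7 and the fourth is February 28.
At the standard offset (UTC+01:30), 19:00 UTC + 1h30m = 20:30 Pelvand Isles standard time.
The standard-time date in Pelvand Isles, February 27, 2021, falls between 13 September 2020 and 28 February 2021, so daylight saving is in effect and Pelvand Isles is at UTC+02:30.
19:00 UTC + 2h30m = 21:30 Pelvand Isles.

21:30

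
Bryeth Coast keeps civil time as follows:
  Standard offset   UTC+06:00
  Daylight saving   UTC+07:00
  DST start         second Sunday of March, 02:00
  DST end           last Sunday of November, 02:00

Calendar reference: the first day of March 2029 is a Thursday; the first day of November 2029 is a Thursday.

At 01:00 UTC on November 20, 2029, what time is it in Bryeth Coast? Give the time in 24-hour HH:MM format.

1 March 2029 is a Thursday, so the first Sunday is March 4 and the second is March 11.
1 November 2029 is a Thursday, so Sundays fall on 4, 11, 18, 25; the last is November 25.
At the standard offset (UTC+06:00), 01:00 UTC + 6h = 07:00 Bryeth Coast standard time.
Daylight saving runs 11 March – 25 November; the standard-time date in Bryeth Coast, November 20, 2029, is inside that window, so Bryeth Coast is at UTC+07:00.
01:00 UTC + 7h = 08:00 local.

08:00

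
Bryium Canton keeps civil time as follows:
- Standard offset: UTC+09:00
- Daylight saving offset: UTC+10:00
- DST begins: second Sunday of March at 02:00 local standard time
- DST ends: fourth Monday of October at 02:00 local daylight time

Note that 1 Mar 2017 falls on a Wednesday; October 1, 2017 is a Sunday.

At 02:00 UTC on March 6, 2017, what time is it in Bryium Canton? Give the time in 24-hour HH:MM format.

11:00

1 March 2017 is a Wednesday, so the first Sunday is March 5 and the second is March 12.
1 October 2017 is a Sunday, so the first Monday is October 2 and the fourth is October 23.
At the standard offset (UTC+09:00), 02:00 UTC + 9h = 11:00 Bryium Canton standard time.
Daylight saving runs 12 March – 23 October; the standard-time date in Bryium Canton, March 6, 2017, is outside that window, so Bryium Canton is on standard time at UTC+09:00.
02:00 UTC + 9h = 11:00 local.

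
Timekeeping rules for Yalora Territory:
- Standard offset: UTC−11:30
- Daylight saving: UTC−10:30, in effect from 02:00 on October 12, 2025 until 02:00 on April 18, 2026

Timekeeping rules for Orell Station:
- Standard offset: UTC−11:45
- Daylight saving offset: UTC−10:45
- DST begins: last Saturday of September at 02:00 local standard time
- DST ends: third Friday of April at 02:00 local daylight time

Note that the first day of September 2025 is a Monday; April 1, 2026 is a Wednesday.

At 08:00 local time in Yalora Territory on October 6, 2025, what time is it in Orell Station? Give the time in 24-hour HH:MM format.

October 6, 2025 does not fall between 12 October 2025 and 18 April 2026, so daylight saving is not in effect and Yalora Territory is at UTC−11:30.
08:00 Yalora Territory + 11h30m = 19:30 UTC.
1 September 2025 is a Monday, so Saturdays fall on 6, 13, 20, 27; the last is September 27.
1 April 2026 is a Wednesday, so the first Friday is April 3 and the third is April 17.
At the standard offset (UTC−11:45), 19:30 UTC − 11h45m = 07:45 Orell Station standard time.
The standard-time date in Orell Station, October 6, 2025, lies within the daylight-saving period (27 September 2025 – 17 April 2026), so Orell Station is on daylight time, UTC−10:45.
19:30 UTC − 10h45m = 08:45 Orell Station.

08:45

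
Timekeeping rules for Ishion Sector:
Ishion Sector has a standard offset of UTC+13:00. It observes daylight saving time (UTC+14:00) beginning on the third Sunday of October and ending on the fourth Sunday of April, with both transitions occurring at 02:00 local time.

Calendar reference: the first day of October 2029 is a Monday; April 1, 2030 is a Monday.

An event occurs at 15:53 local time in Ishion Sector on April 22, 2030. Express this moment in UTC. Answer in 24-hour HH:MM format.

1 October 2029 is a Monday, so the first Sunday is October 7 and the third is October 21.
1 April 2030 is a Monday, so the first Sunday is April 7 and the fourth is April 28.
April 22, 2030 falls between 21 October 2029 and 28 April 2030, so daylight saving is in effect and Ishion Sector is at UTC+14:00.
15:53 local − 14h = 01:53 UTC.

01:53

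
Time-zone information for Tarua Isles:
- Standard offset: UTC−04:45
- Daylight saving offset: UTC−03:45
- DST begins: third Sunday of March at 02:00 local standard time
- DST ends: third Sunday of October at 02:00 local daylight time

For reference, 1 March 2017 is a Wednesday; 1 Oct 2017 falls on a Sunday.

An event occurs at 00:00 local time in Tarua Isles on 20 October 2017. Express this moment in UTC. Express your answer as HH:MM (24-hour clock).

1 March 2017 is a Wednesday, so the first Sunday is March 5 and the third is March 19.
1 October 2017 is a Sunday, so the first Sunday is October 1 and the third is October 15.
20 October 2017 is outside the daylight-saving period (19 March – 15 October), so Tarua Isles is on standard time, UTC−04:45.
00:00 local + 4h45m = 04:45 UTC.

04:45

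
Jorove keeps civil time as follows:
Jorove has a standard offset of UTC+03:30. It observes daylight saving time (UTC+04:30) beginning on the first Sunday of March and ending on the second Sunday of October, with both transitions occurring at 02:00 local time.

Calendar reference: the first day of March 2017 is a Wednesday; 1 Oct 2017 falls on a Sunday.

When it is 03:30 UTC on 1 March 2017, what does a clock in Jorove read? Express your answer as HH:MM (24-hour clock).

07:00

1 March 2017 is a Wednesday, so the first Sunday is March 5.
1 October 2017 is a Sunday, so the first Sunday is October 1 and the second is October 8.
At the standard offset (UTC+03:30), 03:30 UTC + 3h30m = 07:00 Jorove standard time.
The standard-time date in Jorove, 1 March 2017, does not fall between 5 March and 8 October, so daylight saving is not in effect and Jorove is at UTC+03:30.
03:30 UTC + 3h30m = 07:00 local.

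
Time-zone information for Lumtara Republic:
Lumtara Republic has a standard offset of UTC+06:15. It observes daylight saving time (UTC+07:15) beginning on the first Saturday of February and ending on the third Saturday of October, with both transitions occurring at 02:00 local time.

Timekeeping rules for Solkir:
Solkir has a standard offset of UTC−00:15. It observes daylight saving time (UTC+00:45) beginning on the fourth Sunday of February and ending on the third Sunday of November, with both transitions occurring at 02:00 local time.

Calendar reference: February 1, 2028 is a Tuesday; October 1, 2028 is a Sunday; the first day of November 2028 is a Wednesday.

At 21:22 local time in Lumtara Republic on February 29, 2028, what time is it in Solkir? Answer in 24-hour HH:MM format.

1 February 2028 is a Tuesday, so the first Saturday is February 5.
1 October 2028 is a Sunday, so the first Saturday is October 7 and the third is October 21.
Daylight saving runs 5 February – 21 October; February 29, 2028 is inside that window, so Lumtara Republic is at UTC+07:15.
21:22 Lumtara Republic − 7h15m = 14:07 UTC.
1 February 2028 is a Tuesday, so the first Sunday is February 6 and the fourth is February 27.
1 November 2028 is a Wednesday, so the first Sunday is November 5 and the third is November 19.
At the standard offset (UTC−00:15), 14:07 UTC − 0h15m = 13:52 Solkir standard time.
The standard-time date in Solkir, February 29, 2028, falls between 27 February and 19 November, so daylight saving is in effect and Solkir is at UTC+00:45.
14:07 UTC + 0h45m = 14:52 Solkir.

14:52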